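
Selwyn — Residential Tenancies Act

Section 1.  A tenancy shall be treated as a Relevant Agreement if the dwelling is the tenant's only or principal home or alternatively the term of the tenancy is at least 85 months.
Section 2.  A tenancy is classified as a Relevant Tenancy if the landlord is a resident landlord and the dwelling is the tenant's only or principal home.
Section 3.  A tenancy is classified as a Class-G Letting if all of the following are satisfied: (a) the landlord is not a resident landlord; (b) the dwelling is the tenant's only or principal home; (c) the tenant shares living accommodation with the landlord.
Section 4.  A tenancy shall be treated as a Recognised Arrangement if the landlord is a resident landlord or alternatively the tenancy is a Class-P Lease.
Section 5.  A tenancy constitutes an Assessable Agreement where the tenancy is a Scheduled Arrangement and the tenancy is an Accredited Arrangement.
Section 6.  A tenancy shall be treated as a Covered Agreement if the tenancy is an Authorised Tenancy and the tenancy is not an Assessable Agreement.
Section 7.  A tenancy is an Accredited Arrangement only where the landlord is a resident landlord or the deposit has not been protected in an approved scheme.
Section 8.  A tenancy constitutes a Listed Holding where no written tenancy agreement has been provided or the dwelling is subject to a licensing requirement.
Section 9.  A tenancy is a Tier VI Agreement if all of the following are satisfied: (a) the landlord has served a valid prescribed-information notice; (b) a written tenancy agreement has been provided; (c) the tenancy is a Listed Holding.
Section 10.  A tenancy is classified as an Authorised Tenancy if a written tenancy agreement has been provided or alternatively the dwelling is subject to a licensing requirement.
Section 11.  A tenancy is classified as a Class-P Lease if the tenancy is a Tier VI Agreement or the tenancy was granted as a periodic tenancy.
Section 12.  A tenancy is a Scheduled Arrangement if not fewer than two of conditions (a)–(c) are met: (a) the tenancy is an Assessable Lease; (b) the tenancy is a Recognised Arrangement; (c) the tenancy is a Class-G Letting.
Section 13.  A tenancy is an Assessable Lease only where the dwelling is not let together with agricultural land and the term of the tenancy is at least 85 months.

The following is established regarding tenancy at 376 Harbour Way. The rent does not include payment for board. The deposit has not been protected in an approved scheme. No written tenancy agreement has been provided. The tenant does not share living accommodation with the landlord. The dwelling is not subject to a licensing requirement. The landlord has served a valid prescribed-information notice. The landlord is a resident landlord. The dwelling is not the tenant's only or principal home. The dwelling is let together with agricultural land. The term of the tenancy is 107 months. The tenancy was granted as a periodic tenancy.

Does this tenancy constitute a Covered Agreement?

section 10 — Authorised Tenancy: [a written tenancy agreement has been provided? no] OR [the dwelling is subject to a licensing requirement? no] → not satisfied.
section 13 — Assessable Lease: [the dwelling is not let together with agricultural land? no] AND [term of the tenancy: 107 months ≥ 85 months? yes] → not satisfied.
section 8 — Listed Holding: [no written tenancy agreement has been provided? yes] OR [the dwelling is subject to a licensing requirement? no] → satisfied.
section 9 — Tier VI Agreement: [the landlord has served a valid prescribed-information notice? yes] AND [a written tenancy agreement has been provided? no] AND [Listed Holding (section 8)? yes] → not satisfied.
section 11 — Class-P Lease: [Tier VI Agreement (section 9)? no] OR [the tenancy was granted as a periodic tenancy? yes] → satisfied.
section 4 — Recognised Arrangement: [the landlord is a resident landlord? yes] OR [Class-P Lease (section 11)? yes] → satisfied.
section 3 — Class-G Letting: [the landlord is not a resident landlord? no] AND [the dwelling is the tenant's only or principal home? no] AND [the tenant shares living accommodation with the landlord? no] → not satisfied.
section 12 — Scheduled Arrangement: Assessable Lease (section 13)? no; Recognised Arrangement (section 4)? yes; Class-G Letting (section 3)? no — 1 of 3 hold (need ≥2) → not satisfied.
section 7 — Accredited Arrangement: [the landlord is a resident landlord? yes] OR [the deposit has not been protected in an approved scheme? yes] → satisfied.
section 5 — Assessable Agreement: [Scheduled Arrangement (section 12)? no] AND [Accredited Arrangement (section 7)? yes] → not satisfied.
section 6 — Covered Agreement: [Authorised Tenancy (section 10)? no] AND [not an Assessable Agreement (section 5)? yes] → not satisfied.

No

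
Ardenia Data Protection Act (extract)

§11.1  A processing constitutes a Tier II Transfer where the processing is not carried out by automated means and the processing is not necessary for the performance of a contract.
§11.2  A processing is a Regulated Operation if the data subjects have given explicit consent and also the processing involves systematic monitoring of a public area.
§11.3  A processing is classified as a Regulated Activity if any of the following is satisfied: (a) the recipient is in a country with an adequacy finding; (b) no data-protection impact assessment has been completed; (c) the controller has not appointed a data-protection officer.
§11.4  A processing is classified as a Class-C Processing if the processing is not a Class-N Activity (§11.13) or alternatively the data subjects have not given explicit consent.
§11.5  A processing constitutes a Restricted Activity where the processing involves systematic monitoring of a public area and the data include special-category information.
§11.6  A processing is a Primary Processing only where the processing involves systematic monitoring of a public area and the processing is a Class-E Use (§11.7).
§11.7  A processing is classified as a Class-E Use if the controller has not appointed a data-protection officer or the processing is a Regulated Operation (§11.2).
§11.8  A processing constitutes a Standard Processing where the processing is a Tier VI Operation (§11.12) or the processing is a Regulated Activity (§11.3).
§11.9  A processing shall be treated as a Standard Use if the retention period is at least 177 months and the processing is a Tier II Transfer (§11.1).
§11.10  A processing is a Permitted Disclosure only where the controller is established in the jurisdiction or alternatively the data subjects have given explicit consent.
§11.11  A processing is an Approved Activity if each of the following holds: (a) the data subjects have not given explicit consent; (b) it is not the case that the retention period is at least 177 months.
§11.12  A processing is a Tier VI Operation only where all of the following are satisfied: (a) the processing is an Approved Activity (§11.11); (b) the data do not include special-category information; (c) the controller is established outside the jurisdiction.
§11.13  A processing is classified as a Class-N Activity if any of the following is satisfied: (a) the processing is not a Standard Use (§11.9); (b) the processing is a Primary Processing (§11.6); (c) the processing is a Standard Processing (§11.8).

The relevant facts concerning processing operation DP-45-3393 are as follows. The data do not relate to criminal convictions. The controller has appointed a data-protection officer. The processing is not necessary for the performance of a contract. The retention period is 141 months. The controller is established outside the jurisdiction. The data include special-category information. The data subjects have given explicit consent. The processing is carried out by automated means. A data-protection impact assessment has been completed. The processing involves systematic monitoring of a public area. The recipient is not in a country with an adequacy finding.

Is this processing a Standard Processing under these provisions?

No

§11.11 — Approved Activity: [the data subjects have not given explicit consent? no] AND [retention period: 141 months ≥ 177 months? no, so negated condition yes] → not satisfied.
§11.12 — Tier VI Operation: [Approved Activity (§11.11)? no] AND [the data do not include special-category information? no] AND [the controller is established outside the jurisdiction? yes] → not satisfied.
§11.3 — Regulated Activity: [the recipient is in a country with an adequacy finding? no] OR [no data-protection impact assessment has been completed? no] OR [the controller has not appointed a data-protection officer? no] → not satisfied.
§11.8 — Standard Processing: [Tier VI Operation (§11.12)? no] OR [Regulated Activity (§11.3)? no] → not satisfied.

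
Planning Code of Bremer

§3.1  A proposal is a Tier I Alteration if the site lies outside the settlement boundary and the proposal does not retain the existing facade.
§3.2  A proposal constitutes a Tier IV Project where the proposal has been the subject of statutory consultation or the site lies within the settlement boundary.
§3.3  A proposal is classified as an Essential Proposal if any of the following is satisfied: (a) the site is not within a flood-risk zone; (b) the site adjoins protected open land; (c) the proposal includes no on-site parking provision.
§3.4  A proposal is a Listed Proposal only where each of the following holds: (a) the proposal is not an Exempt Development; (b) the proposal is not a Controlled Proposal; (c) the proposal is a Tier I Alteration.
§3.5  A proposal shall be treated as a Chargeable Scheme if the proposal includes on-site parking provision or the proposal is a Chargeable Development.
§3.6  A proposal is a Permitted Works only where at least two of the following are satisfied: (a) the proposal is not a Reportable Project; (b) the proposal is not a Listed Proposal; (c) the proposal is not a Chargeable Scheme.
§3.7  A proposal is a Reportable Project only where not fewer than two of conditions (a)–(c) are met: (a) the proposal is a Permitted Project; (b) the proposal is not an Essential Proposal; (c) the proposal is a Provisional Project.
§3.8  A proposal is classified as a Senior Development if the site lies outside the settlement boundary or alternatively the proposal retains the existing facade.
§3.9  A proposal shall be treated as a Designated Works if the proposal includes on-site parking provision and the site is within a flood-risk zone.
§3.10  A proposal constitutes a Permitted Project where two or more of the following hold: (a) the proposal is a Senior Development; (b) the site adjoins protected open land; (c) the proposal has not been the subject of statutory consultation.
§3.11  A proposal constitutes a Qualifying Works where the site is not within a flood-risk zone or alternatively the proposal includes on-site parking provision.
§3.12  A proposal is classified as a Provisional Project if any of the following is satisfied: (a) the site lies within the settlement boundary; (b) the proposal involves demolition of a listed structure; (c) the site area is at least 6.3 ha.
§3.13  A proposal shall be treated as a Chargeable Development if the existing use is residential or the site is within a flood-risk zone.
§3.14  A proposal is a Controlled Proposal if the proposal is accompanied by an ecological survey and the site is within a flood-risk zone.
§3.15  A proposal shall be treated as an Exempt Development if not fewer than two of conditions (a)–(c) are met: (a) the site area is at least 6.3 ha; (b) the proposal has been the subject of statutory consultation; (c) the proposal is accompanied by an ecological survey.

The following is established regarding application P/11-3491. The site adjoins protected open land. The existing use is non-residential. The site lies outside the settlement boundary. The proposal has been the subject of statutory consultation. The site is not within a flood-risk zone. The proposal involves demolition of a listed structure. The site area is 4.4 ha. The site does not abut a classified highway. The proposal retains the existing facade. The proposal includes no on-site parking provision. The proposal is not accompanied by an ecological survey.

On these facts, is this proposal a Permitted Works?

§3.8 — Senior Development: [the site lies outside the settlement boundary? yes] OR [the proposal retains the existing facade? yes] → satisfied.
§3.10 — Permitted Project: Senior Development (§3.8)? yes; the site adjoins protected open land? yes; the proposal has not been the subject of statutory consultation? no — 2 of 3 hold (need ≥2) → satisfied.
§3.3 — Essential Proposal: [the site is not within a flood-risk zone? yes] OR [the site adjoins protected open land? yes] OR [the proposal includes no on-site parking provision? yes] → satisfied.
§3.12 — Provisional Project: [the site lies within the settlement boundary? no] OR [the proposal involves demolition of a listed structure? yes] OR [site area: 4.4 ha ≥ 6.3 ha? no] → satisfied.
§3.7 — Reportable Project: Permitted Project (§3.10)? yes; not an Essential Proposal (§3.3)? no; Provisional Project (§3.12)? yes — 2 of 3 hold (need ≥2) → satisfied.
§3.15 — Exempt Development: site area: 4.4 ha ≥ 6.3 ha? no; the proposal has been the subject of statutory consultation? yes; the proposal is accompanied by an ecological survey? no — 1 of 3 hold (need ≥2) → not satisfied.
§3.14 — Controlled Proposal: [the proposal is accompanied by an ecological survey? no] AND [the site is within a flood-risk zone? no] → not satisfied.
§3.1 — Tier I Alteration: [the site lies outside the settlement boundary? yes] AND [the proposal does not retain the existing facade? no] → not satisfied.
§3.4 — Listed Proposal: [not an Exempt Development (§3.15)? yes] AND [not a Controlled Proposal (§3.14)? yes] AND [Tier I Alteration (§3.1)? no] → not satisfied.
§3.13 — Chargeable Development: [the existing use is residential? no] OR [the site is within a flood-risk zone? no] → not satisfied.
§3.5 — Chargeable Scheme: [the proposal includes on-site parking provision? no] OR [Chargeable Development (§3.13)? no] → not satisfied.
§3.6 — Permitted Works: not a Reportable Project (§3.7)? no; not a Listed Proposal (§3.4)? yes; not a Chargeable Scheme (§3.5)? yes — 2 of 3 hold (need ≥2) → satisfied.

Yes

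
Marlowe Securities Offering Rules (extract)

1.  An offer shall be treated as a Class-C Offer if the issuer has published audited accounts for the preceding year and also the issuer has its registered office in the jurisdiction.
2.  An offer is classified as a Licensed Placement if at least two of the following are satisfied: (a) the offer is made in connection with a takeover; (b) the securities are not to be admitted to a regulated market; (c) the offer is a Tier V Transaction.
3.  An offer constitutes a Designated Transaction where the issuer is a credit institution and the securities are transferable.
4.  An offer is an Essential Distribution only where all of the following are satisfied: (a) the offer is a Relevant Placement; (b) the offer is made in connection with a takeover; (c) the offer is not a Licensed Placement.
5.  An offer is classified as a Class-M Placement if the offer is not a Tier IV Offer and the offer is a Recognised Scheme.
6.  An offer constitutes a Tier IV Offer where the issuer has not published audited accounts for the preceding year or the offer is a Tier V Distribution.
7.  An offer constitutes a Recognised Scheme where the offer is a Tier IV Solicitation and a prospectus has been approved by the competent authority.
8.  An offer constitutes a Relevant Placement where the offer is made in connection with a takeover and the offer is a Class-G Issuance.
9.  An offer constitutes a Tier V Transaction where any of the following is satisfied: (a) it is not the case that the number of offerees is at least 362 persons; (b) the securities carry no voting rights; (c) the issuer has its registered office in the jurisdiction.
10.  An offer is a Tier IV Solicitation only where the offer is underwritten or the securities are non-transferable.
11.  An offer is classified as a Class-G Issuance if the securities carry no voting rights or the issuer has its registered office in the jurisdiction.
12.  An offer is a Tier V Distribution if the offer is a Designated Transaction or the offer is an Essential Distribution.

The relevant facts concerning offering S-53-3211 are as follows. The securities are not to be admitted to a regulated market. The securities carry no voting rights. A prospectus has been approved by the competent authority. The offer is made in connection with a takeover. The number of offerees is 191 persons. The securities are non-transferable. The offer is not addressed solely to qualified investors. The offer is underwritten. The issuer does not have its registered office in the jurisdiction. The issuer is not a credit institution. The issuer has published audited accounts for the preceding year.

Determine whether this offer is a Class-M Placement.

paragraph 3 — Designated Transaction: [the issuer is a credit institution? no] AND [the securities are transferable? no] → not satisfied.
paragraph 11 — Class-G Issuance: [the securities carry no voting rights? yes] OR [the issuer has its registered office in the jurisdiction? no] → satisfied.
paragraph 8 — Relevant Placement: [the offer is made in connection with a takeover? yes] AND [Class-G Issuance (paragraph 11)? yes] → satisfied.
paragraph 9 — Tier V Transaction: [number of offerees: 191 persons ≥ 362 persons? no, so negated condition yes] OR [the securities carry no voting rights? yes] OR [the issuer has its registered office in the jurisdiction? no] → satisfied.
paragraph 2 — Licensed Placement: the offer is made in connection with a takeover? yes; the securities are not to be admitted to a regulated market? yes; Tier V Transaction (paragraph 9)? yes — 3 of 3 hold (need ≥2) → satisfied.
paragraph 4 — Essential Distribution: [Relevant Placement (paragraph 8)? yes] AND [the offer is made in connection with a takeover? yes] AND [not a Licensed Placement (paragraph 2)? no] → not satisfied.
paragraph 12 — Tier V Distribution: [Designated Transaction (paragraph 3)? no] OR [Essential Distribution (paragraph 4)? no] → not satisfied.
paragraph 6 — Tier IV Offer: [the issuer has not published audited accounts for the preceding year? no] OR [Tier V Distribution (paragraph 12)? no] → not satisfied.
paragraph 10 — Tier IV Solicitation: [the offer is underwritten? yes] OR [the securities are non-transferable? yes] → satisfied.
paragraph 7 — Recognised Scheme: [Tier IV Solicitation (paragraph 10)? yes] AND [a prospectus has been approved by the competent authority? yes] → satisfied.
paragraph 5 — Class-M Placement: [not a Tier IV Offer (paragraph 6)? yes] AND [Recognised Scheme (paragraph 7)? yes] → satisfied.

Yes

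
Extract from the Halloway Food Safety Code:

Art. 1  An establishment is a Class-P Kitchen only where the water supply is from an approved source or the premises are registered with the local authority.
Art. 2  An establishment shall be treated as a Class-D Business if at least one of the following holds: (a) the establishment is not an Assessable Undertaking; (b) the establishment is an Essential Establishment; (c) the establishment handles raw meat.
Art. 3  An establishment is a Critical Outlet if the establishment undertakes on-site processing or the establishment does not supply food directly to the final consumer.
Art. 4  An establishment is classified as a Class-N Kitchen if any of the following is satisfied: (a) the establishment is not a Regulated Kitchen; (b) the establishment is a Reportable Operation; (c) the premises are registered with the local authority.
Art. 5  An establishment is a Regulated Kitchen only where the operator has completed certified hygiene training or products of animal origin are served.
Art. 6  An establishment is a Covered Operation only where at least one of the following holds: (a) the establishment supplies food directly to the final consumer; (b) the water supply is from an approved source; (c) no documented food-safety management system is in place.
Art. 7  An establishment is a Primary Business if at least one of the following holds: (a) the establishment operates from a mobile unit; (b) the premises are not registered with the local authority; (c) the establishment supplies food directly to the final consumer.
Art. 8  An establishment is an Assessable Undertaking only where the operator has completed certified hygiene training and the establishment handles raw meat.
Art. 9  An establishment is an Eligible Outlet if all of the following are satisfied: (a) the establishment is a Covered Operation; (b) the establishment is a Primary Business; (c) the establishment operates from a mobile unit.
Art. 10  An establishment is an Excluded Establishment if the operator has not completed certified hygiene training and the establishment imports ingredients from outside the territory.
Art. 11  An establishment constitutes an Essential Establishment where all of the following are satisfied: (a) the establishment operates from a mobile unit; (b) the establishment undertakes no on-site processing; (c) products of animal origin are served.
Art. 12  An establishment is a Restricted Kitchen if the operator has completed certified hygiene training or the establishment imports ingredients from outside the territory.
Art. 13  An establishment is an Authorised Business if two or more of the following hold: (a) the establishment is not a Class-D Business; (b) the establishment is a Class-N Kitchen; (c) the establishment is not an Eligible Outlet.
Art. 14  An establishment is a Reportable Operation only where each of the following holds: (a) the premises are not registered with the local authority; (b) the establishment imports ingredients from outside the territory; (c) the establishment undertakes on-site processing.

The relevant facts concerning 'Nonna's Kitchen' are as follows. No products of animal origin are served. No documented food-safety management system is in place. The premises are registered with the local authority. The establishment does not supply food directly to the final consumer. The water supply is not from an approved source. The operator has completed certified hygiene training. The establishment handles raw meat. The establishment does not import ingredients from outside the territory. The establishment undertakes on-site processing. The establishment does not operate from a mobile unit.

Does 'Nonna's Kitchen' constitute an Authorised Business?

article 8 — Assessable Undertaking: [the operator has completed certified hygiene training? yes] AND [the establishment handles raw meat? yes] → satisfied.
article 11 — Essential Establishment: [the establishment operates from a mobile unit? no] AND [the establishment undertakes no on-site processing? no] AND [products of animal origin are served? no] → not satisfied.
article 2 — Class-D Business: [not an Assessable Undertaking (article 8)? no] OR [Essential Establishment (article 11)? no] OR [the establishment handles raw meat? yes] → satisfied.
article 5 — Regulated Kitchen: [the operator has completed certified hygiene training? yes] OR [products of animal origin are served? no] → satisfied.
article 14 — Reportable Operation: [the premises are not registered with the local authority? no] AND [the establishment imports ingredients from outside the territory? no] AND [the establishment undertakes on-site processing? yes] → not satisfied.
article 4 — Class-N Kitchen: [not a Regulated Kitchen (article 5)? no] OR [Reportable Operation (article 14)? no] OR [the premises are registered with the local authority? yes] → satisfied.
article 6 — Covered Operation: [the establishment supplies food directly to the final consumer? no] OR [the water supply is from an approved source? no] OR [no documented food-safety management system is in place? yes] → satisfied.
article 7 — Primary Business: [the establishment operates from a mobile unit? no] OR [the premises are not registered with the local authority? no] OR [the establishment supplies food directly to the final consumer? no] → not satisfied.
article 9 — Eligible Outlet: [Covered Operation (article 6)? yes] AND [Primary Business (article 7)? no] AND [the establishment operates from a mobile unit? no] → not satisfied.
article 13 — Authorised Business: not a Class-D Business (article 2)? no; Class-N Kitchen (article 4)? yes; not an Eligible Outlet (article 9)? yes — 2 of 3 hold (need ≥2) → satisfied.

Yes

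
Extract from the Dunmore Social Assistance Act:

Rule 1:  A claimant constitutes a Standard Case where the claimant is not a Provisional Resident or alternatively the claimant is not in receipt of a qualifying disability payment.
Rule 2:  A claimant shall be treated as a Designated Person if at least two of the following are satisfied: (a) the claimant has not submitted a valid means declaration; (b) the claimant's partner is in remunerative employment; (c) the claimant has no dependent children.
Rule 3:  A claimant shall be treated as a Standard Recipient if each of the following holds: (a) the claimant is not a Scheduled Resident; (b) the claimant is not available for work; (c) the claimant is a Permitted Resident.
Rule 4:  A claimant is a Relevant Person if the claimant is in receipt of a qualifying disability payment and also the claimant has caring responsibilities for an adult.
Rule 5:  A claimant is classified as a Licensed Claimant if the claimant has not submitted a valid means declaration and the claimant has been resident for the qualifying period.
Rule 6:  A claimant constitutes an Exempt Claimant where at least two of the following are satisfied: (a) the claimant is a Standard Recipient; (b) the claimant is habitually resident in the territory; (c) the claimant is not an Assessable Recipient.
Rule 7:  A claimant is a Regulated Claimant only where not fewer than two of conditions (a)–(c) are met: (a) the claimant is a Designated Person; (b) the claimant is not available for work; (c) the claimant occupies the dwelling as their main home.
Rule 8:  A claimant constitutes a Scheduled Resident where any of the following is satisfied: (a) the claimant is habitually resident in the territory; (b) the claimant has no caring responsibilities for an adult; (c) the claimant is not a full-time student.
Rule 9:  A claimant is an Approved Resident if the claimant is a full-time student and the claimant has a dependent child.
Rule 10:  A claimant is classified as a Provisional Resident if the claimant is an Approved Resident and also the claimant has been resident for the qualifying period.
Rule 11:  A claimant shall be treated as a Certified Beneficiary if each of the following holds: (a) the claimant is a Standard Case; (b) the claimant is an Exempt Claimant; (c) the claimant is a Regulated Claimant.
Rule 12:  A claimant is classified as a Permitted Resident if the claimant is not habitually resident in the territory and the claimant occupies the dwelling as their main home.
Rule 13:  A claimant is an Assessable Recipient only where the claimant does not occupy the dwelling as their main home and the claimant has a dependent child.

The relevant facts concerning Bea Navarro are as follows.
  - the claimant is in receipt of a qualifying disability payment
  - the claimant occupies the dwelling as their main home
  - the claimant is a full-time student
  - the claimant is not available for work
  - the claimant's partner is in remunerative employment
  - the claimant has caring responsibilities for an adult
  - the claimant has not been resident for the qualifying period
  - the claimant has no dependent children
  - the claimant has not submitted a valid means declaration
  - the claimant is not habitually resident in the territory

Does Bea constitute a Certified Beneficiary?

Yes

rule 9 — Approved Resident: [the claimant is a full-time student? yes] AND [the claimant has a dependent child? no] → not satisfied.
rule 10 — Provisional Resident: [Approved Resident (rule 9)? no] AND [the claimant has been resident for the qualifying period? no] → not satisfied.
rule 1 — Standard Case: [not a Provisional Resident (rule 10)? yes] OR [the claimant is not in receipt of a qualifying disability payment? no] → satisfied.
rule 8 — Scheduled Resident: [the claimant is habitually resident in the territory? no] OR [the claimant has no caring responsibilities for an adult? no] OR [the claimant is not a full-time student? no] → not satisfied.
rule 12 — Permitted Resident: [the claimant is not habitually resident in the territory? yes] AND [the claimant occupies the dwelling as their main home? yes] → satisfied.
rule 3 — Standard Recipient: [not a Scheduled Resident (rule 8)? yes] AND [the claimant is not available for work? yes] AND [Permitted Resident (rule 12)? yes] → satisfied.
rule 13 — Assessable Recipient: [the claimant does not occupy the dwelling as their main home? no] AND [the claimant has a dependent child? no] → not satisfied.
rule 6 — Exempt Claimant: Standard Recipient (rule 3)? yes; the claimant is habitually resident in the territory? no; not an Assessable Recipient (rule 13)? yes — 2 of 3 hold (need ≥2) → satisfied.
rule 2 — Designated Person: the claimant has not submitted a valid means declaration? yes; the claimant's partner is in remunerative employment? yes; the claimant has no dependent children? yes — 3 of 3 hold (need ≥2) → satisfied.
rule 7 — Regulated Claimant: Designated Person (rule 2)? yes; the claimant is not available for work? yes; the claimant occupies the dwelling as their main home? yes — 3 of 3 hold (need ≥2) → satisfied.
rule 11 — Certified Beneficiary: [Standard Case (rule 1)? yes] AND [Exempt Claimant (rule 6)? yes] AND [Regulated Claimant (rule 7)? yes] → satisfied.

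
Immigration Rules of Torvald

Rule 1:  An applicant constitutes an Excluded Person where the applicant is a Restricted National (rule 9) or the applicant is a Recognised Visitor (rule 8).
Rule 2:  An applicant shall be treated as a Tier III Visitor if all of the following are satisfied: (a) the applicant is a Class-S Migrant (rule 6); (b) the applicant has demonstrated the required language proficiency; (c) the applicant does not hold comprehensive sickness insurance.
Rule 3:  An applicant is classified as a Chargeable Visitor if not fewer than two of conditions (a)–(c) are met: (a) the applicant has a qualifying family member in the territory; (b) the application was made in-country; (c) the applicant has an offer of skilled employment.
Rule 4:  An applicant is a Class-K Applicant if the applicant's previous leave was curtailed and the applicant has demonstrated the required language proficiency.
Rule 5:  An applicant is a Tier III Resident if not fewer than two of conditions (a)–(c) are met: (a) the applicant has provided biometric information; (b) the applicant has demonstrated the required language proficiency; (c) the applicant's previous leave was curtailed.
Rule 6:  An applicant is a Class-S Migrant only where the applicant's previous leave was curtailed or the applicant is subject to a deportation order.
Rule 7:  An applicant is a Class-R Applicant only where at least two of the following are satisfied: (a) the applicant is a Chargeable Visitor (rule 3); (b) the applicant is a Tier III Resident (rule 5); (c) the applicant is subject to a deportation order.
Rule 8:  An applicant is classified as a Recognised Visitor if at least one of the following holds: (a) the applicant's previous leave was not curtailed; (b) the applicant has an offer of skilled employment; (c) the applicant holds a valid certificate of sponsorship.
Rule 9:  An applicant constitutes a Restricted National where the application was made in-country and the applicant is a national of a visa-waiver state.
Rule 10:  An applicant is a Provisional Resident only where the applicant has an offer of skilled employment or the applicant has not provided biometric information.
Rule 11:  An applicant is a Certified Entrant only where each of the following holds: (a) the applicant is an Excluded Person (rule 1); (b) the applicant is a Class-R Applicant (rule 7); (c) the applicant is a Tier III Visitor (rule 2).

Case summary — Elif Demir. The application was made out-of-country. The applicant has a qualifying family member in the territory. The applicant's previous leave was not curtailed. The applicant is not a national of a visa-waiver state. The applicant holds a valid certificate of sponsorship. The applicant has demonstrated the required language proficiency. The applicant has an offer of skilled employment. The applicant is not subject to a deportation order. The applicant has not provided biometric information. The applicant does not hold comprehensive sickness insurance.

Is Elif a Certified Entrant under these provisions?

rule 9 — Restricted National: [the application was made in-country? no] AND [the applicant is a national of a visa-waiver state? no] → not satisfied.
rule 8 — Recognised Visitor: [the applicant's previous leave was not curtailed? yes] OR [the applicant has an offer of skilled employment? yes] OR [the applicant holds a valid certificate of sponsorship? yes] → satisfied.
rule 1 — Excluded Person: [Restricted National (rule 9)? no] OR [Recognised Visitor (rule 8)? yes] → satisfied.
rule 3 — Chargeable Visitor: the applicant has a qualifying family member in the territory? yes; the application was made in-country? no; the applicant has an offer of skilled employment? yes — 2 of 3 hold (need ≥2) → satisfied.
rule 5 — Tier III Resident: the applicant has provided biometric information? no; the applicant has demonstrated the required language proficiency? yes; the applicant's previous leave was curtailed? no — 1 of 3 hold (need ≥2) → not satisfied.
rule 7 — Class-R Applicant: Chargeable Visitor (rule 3)? yes; Tier III Resident (rule 5)? no; the applicant is subject to a deportation order? no — 1 of 3 hold (need ≥2) → not satisfied.
rule 6 — Class-S Migrant: [the applicant's previous leave was curtailed? no] OR [the applicant is subject to a deportation order? no] → not satisfied.
rule 2 — Tier III Visitor: [Class-S Migrant (rule 6)? no] AND [the applicant has demonstrated the required language proficiency? yes] AND [the applicant does not hold comprehensive sickness insurance? yes] → not satisfied.
rule 11 — Certified Entrant: [Excluded Person (rule 1)? yes] AND [Class-R Applicant (rule 7)? no] AND [Tier III Visitor (rule 2)? no] → not satisfied.

No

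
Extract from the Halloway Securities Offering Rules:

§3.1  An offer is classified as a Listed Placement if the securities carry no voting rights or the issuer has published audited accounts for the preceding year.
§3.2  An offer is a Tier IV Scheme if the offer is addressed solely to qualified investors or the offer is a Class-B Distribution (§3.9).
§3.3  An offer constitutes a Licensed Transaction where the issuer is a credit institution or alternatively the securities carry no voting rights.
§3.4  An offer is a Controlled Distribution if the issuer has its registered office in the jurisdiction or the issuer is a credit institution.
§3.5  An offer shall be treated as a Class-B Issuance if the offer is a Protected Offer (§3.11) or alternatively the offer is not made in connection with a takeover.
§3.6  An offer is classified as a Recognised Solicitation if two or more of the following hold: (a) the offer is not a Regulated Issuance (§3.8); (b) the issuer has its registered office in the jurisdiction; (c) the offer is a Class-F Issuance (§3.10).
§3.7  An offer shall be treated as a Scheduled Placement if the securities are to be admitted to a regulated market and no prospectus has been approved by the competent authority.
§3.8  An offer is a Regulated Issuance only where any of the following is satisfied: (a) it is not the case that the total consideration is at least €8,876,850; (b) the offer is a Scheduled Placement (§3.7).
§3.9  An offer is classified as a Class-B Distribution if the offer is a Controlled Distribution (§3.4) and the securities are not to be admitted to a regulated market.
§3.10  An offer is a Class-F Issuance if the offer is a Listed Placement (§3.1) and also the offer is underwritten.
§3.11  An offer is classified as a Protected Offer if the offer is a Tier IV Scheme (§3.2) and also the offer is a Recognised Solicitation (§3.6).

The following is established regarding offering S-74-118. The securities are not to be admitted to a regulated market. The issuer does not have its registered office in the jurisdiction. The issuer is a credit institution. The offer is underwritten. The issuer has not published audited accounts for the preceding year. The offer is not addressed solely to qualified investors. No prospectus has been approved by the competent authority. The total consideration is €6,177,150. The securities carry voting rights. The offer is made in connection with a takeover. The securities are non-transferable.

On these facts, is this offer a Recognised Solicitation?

No

§3.7 — Scheduled Placement: [the securities are to be admitted to a regulated market? no] AND [no prospectus has been approved by the competent authority? yes] → not satisfied.
§3.8 — Regulated Issuance: [total consideration: €6,177,150 ≥ €8,876,850? no, so negated condition yes] OR [Scheduled Placement (§3.7)? no] → satisfied.
§3.1 — Listed Placement: [the securities carry no voting rights? no] OR [the issuer has published audited accounts for the preceding year? no] → not satisfied.
§3.10 — Class-F Issuance: [Listed Placement (§3.1)? no] AND [the offer is underwritten? yes] → not satisfied.
§3.6 — Recognised Solicitation: not a Regulated Issuance (§3.8)? no; the issuer has its registered office in the jurisdiction? no; Class-F Issuance (§3.10)? no — 0 of 3 hold (need ≥2) → not satisfied.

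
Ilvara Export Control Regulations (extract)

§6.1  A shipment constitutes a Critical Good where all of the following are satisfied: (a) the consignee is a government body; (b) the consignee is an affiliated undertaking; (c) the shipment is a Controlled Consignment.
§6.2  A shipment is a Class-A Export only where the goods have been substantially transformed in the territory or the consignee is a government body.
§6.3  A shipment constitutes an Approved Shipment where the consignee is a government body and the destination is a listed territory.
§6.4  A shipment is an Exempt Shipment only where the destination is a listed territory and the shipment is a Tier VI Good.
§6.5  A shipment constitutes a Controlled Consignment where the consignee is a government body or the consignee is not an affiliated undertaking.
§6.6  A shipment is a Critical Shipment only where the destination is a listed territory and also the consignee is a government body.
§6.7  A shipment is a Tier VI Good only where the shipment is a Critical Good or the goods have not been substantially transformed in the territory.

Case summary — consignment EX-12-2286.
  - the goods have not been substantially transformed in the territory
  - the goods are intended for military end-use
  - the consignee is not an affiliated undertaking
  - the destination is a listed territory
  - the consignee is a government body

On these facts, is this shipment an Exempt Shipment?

Yes

§6.5 — Controlled Consignment: [the consignee is a government body? yes] OR [the consignee is not an affiliated undertaking? yes] → satisfied.
§6.1 — Critical Good: [the consignee is a government body? yes] AND [the consignee is an affiliated undertaking? no] AND [Controlled Consignment (§6.5)? yes] → not satisfied.
§6.7 — Tier VI Good: [Critical Good (§6.1)? no] OR [the goods have not been substantially transformed in the territory? yes] → satisfied.
§6.4 — Exempt Shipment: [the destination is a listed territory? yes] AND [Tier VI Good (§6.7)? yes] → satisfied.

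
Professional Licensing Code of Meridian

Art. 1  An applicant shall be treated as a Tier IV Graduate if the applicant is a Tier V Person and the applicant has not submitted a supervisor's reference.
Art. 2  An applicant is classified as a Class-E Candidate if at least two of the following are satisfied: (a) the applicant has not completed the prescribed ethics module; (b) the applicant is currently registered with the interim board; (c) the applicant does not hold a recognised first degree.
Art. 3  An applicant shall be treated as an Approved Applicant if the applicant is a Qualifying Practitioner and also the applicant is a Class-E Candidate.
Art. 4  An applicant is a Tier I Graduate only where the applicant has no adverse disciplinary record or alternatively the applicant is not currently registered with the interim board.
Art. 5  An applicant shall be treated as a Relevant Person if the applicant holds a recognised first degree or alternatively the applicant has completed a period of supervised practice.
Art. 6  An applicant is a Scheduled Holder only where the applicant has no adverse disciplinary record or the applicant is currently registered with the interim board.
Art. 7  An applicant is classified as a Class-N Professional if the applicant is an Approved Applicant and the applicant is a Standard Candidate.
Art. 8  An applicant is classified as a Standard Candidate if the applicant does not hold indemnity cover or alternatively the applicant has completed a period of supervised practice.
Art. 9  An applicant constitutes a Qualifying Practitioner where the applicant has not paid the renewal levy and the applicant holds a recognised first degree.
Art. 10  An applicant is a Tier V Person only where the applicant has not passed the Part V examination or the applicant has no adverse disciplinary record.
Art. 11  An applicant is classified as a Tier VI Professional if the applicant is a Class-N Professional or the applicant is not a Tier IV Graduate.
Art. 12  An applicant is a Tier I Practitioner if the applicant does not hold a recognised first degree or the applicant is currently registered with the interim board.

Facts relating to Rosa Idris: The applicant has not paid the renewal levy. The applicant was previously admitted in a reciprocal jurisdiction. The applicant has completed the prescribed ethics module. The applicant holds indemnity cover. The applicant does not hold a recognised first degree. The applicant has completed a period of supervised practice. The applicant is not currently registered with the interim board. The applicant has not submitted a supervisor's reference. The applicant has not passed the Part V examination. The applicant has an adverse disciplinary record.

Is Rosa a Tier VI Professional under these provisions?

article 9 — Qualifying Practitioner: [the applicant has not paid the renewal levy? yes] AND [the applicant holds a recognised first degree? no] → not satisfied.
article 2 — Class-E Candidate: the applicant has not completed the prescribed ethics module? no; the applicant is currently registered with the interim board? no; the applicant does not hold a recognised first degree? yes — 1 of 3 hold (need ≥2) → not satisfied.
article 3 — Approved Applicant: [Qualifying Practitioner (article 9)? no] AND [Class-E Candidate (article 2)? no] → not satisfied.
article 8 — Standard Candidate: [the applicant does not hold indemnity cover? no] OR [the applicant has completed a period of supervised practice? yes] → satisfied.
article 7 — Class-N Professional: [Approved Applicant (article 3)? no] AND [Standard Candidate (article 8)? yes] → not satisfied.
article 10 — Tier V Person: [the applicant has not passed the Part V examination? yes] OR [the applicant has no adverse disciplinary record? no] → satisfied.
article 1 — Tier IV Graduate: [Tier V Person (article 10)? yes] AND [the applicant has not submitted a supervisor's reference? yes] → satisfied.
article 11 — Tier VI Professional: [Class-N Professional (article 7)? no] OR [not a Tier IV Graduate (article 1)? no] → not satisfied.

No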